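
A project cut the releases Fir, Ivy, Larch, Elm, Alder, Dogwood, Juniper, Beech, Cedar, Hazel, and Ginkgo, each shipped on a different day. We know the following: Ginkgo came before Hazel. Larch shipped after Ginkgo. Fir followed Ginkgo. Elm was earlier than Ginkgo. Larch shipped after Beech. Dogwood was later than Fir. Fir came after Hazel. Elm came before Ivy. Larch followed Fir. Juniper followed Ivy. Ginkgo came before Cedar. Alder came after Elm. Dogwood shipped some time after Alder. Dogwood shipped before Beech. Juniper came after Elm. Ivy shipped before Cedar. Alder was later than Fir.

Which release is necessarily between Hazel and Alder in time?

Fir

Tracing the constraints gives Hazel → Fir → Alder, so Fir sits after Hazel and before Alder.
No other release is forced both after Hazel and before Alder.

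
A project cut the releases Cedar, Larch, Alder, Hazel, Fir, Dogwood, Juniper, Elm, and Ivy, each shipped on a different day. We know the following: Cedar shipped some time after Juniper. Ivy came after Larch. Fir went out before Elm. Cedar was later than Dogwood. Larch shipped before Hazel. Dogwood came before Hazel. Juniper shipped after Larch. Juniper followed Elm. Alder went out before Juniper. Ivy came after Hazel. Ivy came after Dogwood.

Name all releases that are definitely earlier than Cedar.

Directly stated before Cedar: Dogwood and Juniper.
Alder reaches Cedar via Alder → Juniper → Cedar.
Elm reaches Cedar via Elm → Juniper → Cedar.
Fir reaches Cedar via Fir → Elm → Juniper → Cedar.
Likewise Larch reaches Cedar by chaining the stated constraints.

Alder, Dogwood, Elm, Fir, Juniper, Larch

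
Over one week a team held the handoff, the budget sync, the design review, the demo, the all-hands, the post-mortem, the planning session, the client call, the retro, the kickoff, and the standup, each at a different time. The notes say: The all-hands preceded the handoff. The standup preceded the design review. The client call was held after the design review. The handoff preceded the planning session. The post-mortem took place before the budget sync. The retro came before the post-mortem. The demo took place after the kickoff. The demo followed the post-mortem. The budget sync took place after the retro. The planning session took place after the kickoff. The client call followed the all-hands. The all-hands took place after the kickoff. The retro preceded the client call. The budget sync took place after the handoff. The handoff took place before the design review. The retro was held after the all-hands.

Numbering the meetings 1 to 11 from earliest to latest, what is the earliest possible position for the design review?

The all-hands, the handoff, the kickoff, and the standup must all come before the design review — 4 forced predecessors.
Nothing else is forced ahead of the design review, so its earliest slot is position 4 + 1 = 5.

5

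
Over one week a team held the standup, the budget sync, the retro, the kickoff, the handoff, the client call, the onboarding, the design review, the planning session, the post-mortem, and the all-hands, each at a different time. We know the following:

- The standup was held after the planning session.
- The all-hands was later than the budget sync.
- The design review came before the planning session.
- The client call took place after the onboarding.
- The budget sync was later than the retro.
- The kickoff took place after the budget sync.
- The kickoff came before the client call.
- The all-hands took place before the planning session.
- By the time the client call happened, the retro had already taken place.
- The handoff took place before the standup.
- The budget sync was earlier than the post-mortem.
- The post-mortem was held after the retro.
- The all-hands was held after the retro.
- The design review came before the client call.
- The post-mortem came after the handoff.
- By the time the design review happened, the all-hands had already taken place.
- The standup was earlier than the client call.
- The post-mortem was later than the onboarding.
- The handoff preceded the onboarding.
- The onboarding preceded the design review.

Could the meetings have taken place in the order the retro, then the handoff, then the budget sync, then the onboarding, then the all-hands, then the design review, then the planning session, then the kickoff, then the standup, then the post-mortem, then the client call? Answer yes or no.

Check each stated constraint against the proposed order — e.g. the retro is ahead of the post-mortem; the retro is ahead of the client call. Every pair is in the required order; nothing is violated.

yes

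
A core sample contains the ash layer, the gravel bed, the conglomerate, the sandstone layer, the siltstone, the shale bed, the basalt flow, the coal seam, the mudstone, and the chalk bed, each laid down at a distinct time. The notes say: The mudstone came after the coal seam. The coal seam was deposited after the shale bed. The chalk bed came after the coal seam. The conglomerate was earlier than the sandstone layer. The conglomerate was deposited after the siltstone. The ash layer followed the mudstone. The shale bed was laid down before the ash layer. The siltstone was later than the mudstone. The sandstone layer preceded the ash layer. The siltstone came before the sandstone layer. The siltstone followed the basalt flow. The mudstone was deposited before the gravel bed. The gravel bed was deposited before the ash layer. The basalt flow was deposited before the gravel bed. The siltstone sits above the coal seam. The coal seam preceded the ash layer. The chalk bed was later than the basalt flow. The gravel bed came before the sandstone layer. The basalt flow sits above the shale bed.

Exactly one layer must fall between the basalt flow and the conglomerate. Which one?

Tracing the constraints gives the basalt flow → the siltstone → the conglomerate, so the siltstone sits after the basalt flow and before the conglomerate.
No other layer is forced both after the basalt flow and before the conglomerate.

the siltstone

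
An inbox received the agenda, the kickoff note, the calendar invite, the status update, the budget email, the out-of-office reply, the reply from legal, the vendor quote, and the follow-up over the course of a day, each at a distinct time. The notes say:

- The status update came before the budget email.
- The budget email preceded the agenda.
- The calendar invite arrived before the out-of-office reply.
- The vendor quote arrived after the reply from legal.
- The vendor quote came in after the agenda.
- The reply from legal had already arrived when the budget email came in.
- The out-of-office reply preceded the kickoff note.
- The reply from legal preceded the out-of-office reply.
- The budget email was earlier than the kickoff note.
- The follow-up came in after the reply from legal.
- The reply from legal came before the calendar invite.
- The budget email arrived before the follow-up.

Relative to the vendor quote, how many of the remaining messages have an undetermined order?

4

Forced before the vendor quote: the agenda, the budget email, the reply from legal, and the status update.
That leaves the calendar invite, the follow-up, the kickoff note, and the out-of-office reply with no forced order relative to the vendor quote — 4.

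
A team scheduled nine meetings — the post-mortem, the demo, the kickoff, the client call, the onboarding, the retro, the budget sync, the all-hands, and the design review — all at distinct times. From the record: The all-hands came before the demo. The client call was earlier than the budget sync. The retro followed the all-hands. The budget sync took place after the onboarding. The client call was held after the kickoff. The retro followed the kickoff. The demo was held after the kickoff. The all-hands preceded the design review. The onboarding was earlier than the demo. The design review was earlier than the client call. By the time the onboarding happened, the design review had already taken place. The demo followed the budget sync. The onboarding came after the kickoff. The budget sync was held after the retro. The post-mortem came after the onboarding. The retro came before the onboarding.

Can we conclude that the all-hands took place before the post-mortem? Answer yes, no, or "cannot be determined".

yes

Chain the constraints: the all-hands → the retro → the onboarding → the post-mortem. Each link is directly stated, so the all-hands comes before the post-mortem.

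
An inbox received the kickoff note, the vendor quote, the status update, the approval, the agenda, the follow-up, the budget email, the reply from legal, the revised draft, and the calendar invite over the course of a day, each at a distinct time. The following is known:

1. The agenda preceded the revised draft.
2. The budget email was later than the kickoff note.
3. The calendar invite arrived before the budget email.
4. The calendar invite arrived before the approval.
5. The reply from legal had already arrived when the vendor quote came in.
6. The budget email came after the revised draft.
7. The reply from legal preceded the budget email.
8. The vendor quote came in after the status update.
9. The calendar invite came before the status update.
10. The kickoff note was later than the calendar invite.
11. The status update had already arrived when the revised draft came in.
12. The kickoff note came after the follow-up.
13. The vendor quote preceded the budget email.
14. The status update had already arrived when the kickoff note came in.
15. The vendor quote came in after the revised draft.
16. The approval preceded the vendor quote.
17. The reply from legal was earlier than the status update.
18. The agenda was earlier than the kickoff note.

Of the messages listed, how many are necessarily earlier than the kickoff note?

Directly stated before the kickoff note: the agenda, the calendar invite, the follow-up, and the status update.
The reply from legal reaches the kickoff note via the reply from legal → the status update → the kickoff note.
No chain forces the vendor quote (or any of the others) ahead of the kickoff note.
That's the agenda, the calendar invite, the follow-up, the reply from legal, and the status update — 5 in all.

5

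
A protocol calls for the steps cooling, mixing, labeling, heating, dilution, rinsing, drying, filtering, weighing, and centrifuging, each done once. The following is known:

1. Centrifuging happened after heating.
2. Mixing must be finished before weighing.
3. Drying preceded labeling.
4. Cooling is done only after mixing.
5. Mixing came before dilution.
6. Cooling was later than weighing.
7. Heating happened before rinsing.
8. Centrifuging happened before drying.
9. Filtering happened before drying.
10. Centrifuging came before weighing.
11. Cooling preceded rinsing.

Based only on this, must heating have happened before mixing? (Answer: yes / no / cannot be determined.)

cannot be determined

No chain of stated constraints runs from heating to mixing, and none runs from mixing to heating either.
So the relative order of heating and mixing is not fixed by the given facts.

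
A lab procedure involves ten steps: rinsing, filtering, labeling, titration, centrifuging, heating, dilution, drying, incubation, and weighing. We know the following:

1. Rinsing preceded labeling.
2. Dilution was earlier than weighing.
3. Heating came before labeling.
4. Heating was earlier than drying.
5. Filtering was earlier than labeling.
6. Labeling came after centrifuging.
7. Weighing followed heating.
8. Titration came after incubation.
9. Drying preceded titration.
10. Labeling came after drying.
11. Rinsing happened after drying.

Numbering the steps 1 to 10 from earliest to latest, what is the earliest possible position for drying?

Heating must come before drying — 1 forced predecessor.
Nothing else is forced ahead of drying, so its earliest slot is position 1 + 1 = 2.

2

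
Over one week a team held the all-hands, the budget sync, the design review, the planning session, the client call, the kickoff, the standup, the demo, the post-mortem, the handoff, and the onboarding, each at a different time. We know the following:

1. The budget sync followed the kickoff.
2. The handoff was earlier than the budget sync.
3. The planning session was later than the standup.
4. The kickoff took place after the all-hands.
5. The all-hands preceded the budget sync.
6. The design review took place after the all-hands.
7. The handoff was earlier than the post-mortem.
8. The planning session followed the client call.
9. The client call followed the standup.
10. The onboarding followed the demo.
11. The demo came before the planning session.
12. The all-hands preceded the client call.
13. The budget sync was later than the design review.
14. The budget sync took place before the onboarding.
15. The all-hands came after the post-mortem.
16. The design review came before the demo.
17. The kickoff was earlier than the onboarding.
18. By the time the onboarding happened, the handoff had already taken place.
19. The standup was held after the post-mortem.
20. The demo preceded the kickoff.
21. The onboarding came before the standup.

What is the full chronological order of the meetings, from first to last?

The constraints fix every adjacent pair, so only one ordering works:
the handoff → the post-mortem → the all-hands → the design review → the demo → the kickoff → the budget sync → the onboarding → the standup → the client call → the planning session.

the handoff, the post-mortem, the all-hands, the design review, the demo, the kickoff, the budget sync, the onboarding, the standup, the client call, the planning session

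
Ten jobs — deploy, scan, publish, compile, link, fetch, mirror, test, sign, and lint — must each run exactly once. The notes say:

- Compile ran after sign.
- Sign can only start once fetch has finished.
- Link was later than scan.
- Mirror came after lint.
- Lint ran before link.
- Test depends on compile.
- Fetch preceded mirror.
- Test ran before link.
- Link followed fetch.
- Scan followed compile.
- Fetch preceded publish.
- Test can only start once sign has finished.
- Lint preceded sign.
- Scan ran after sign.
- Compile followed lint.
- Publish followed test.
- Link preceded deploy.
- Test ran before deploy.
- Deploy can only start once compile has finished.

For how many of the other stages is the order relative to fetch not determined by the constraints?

1

Forced after fetch: compile, deploy, link, mirror, publish, scan, sign, and test.
That leaves lint with no forced order relative to fetch — 1.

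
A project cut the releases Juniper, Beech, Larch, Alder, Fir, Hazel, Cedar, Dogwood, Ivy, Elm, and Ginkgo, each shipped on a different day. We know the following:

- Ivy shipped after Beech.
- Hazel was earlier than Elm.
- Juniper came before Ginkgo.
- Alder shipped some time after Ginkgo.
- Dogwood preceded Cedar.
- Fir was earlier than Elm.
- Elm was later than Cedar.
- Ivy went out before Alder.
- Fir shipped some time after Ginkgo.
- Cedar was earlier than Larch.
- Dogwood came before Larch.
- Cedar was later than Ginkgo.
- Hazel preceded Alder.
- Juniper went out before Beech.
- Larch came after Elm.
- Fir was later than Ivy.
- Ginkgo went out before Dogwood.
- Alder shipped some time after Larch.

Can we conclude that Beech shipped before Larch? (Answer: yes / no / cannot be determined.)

Chain the constraints: Beech → Ivy → Fir → Elm → Larch. Each link is directly stated, so Beech comes before Larch.

yes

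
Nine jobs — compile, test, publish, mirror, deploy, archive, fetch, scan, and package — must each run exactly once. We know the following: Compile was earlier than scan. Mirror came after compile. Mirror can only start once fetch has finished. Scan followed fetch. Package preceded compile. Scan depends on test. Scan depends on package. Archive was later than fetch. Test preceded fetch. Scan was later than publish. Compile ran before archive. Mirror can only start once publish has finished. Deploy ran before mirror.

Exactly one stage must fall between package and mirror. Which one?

compile

Tracing the constraints gives package → compile → mirror, so compile sits after package and before mirror.
No other stage is forced both after package and before mirror.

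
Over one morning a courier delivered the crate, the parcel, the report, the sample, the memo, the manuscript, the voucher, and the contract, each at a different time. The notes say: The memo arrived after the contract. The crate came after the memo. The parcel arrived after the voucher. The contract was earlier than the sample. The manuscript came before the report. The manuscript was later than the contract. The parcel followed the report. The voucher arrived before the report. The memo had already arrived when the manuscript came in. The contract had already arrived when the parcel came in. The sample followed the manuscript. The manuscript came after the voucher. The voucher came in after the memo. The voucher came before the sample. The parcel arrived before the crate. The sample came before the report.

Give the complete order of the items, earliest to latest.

the contract, the memo, the voucher, the manuscript, the sample, the report, the parcel, the crate

The constraints fix every adjacent pair, so only one ordering works:
the contract → the memo → the voucher → the manuscript → the sample → the report → the parcel → the crate.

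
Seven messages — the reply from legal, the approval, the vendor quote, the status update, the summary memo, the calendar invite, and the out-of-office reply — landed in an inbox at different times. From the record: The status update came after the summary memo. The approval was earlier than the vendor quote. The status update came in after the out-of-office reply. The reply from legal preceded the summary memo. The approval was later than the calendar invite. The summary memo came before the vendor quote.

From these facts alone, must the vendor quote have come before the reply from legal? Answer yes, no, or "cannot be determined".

no

Tracing the constraints gives the reply from legal → the summary memo → the vendor quote, so the reply from legal must come before the vendor quote.
That means the vendor quote cannot be before the reply from legal.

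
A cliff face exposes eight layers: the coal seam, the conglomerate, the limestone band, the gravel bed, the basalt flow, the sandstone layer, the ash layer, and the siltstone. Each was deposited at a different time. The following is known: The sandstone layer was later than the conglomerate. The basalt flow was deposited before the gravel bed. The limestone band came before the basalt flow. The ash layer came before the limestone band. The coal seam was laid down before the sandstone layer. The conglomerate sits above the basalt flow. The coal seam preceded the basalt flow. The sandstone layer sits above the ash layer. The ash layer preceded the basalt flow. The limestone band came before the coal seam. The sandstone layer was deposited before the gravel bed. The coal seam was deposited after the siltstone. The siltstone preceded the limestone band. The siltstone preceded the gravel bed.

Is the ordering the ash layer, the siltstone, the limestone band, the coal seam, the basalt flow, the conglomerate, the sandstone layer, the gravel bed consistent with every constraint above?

Check each stated constraint against the proposed order — e.g. the siltstone is ahead of the gravel bed; the ash layer is ahead of the sandstone layer. Every pair is in the required order; nothing is violated.

yes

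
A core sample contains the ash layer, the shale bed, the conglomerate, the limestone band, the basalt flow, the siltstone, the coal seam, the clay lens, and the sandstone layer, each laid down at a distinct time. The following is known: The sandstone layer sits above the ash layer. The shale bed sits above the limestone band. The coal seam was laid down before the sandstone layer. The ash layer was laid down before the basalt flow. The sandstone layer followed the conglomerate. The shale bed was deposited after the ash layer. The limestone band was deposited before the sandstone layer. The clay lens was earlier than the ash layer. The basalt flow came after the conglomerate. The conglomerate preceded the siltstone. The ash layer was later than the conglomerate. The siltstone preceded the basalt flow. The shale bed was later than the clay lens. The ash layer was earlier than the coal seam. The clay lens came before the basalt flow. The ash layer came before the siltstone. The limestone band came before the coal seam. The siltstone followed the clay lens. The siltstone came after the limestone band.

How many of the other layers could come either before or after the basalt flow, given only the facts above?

Forced before the basalt flow: the ash layer, the clay lens, the conglomerate, the limestone band, and the siltstone.
That leaves the coal seam, the sandstone layer, and the shale bed with no forced order relative to the basalt flow — 3.

3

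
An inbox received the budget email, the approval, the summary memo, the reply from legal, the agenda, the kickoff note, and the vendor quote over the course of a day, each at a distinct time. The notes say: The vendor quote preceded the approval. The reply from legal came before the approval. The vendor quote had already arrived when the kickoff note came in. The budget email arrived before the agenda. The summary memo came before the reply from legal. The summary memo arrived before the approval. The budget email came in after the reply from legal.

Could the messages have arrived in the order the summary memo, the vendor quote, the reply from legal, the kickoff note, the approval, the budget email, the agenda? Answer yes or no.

yes

Check each stated constraint against the proposed order — e.g. the vendor quote is ahead of the approval; the summary memo is ahead of the approval. Every pair is in the required order; nothing is violated.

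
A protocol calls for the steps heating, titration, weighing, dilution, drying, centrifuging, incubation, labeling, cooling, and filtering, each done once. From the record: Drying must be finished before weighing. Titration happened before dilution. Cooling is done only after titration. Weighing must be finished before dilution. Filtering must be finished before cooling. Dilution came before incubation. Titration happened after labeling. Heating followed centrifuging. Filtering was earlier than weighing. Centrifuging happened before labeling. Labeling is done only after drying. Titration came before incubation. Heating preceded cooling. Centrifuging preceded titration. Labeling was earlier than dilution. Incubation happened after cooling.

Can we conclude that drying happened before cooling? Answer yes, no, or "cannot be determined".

Chain the constraints: drying → labeling → titration → cooling. Each link is directly stated, so drying comes before cooling.

yes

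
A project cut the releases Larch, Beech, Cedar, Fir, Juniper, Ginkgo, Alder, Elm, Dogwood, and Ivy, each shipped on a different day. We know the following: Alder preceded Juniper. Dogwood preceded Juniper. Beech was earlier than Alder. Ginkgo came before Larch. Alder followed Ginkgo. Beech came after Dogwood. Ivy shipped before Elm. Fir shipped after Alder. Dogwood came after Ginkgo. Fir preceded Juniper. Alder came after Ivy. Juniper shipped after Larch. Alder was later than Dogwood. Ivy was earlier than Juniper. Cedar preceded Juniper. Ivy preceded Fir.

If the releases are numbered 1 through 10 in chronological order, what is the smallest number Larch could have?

2

Ginkgo must come before Larch — 1 forced predecessor.
Nothing else is forced ahead of Larch, so its earliest slot is position 1 + 1 = 2.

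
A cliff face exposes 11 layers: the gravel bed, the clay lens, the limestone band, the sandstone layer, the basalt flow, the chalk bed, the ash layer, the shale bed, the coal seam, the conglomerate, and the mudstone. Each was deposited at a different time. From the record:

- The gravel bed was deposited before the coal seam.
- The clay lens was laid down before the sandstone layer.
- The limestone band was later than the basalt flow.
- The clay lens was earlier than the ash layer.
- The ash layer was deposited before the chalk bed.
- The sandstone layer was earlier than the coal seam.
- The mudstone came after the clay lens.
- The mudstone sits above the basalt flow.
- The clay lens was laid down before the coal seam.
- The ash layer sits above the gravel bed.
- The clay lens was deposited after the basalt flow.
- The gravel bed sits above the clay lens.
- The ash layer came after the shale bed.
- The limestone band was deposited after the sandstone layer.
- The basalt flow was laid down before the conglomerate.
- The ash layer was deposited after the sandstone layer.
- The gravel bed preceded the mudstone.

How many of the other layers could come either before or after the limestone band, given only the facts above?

Forced before the limestone band: the basalt flow, the clay lens, and the sandstone layer.
That leaves the ash layer, the chalk bed, the coal seam, the conglomerate, the gravel bed, the mudstone, and the shale bed with no forced order relative to the limestone band — 7.

7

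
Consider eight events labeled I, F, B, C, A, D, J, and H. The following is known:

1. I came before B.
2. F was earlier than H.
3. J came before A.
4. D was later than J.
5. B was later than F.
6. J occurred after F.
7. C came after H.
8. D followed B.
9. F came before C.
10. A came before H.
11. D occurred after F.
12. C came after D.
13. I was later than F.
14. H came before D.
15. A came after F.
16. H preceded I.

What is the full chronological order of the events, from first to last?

The constraints fix every adjacent pair, so only one ordering works:
F → J → A → H → I → B → D → C.

F, J, A, H, I, B, D, C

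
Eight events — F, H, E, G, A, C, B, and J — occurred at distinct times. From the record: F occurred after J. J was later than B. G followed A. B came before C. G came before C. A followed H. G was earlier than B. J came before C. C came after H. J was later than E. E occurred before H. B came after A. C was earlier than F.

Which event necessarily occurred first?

E

E has a chain of constraints placing it before every other event, so E must be first.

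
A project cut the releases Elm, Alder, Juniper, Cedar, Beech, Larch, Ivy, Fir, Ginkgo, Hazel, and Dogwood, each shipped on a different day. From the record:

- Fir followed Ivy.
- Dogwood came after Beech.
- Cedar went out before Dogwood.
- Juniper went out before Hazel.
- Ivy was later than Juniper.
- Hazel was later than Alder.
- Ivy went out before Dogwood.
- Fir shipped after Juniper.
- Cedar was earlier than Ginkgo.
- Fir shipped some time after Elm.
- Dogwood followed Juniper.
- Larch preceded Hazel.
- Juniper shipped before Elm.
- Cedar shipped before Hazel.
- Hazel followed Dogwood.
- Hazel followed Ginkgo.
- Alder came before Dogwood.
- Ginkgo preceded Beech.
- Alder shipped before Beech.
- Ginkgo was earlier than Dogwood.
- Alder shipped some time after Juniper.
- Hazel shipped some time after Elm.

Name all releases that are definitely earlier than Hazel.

Directly stated before Hazel: Alder, Cedar, Dogwood, Elm, Ginkgo, Juniper, and Larch.
Beech reaches Hazel via Beech → Dogwood → Hazel.
Ivy reaches Hazel via Ivy → Dogwood → Hazel.

Alder, Beech, Cedar, Dogwood, Elm, Ginkgo, Ivy, Juniper, Larch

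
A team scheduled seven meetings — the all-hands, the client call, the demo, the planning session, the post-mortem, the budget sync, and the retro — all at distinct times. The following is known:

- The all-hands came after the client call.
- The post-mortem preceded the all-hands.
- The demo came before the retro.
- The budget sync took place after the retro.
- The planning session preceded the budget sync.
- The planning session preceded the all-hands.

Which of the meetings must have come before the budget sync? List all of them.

Directly stated before the budget sync: the planning session and the retro.
The demo reaches the budget sync via the demo → the retro → the budget sync.
No chain forces the client call (or any of the others) ahead of the budget sync.

the demo, the planning session, the retro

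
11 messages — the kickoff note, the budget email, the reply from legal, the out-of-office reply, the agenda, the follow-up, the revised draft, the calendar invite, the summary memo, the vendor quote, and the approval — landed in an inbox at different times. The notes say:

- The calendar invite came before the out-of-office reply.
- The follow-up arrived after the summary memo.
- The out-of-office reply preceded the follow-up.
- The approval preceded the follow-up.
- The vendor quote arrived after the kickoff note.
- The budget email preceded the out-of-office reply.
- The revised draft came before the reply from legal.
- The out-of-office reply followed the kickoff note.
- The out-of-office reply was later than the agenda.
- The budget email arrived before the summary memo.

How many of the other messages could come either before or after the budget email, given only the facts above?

7

Forced after the budget email: the follow-up, the out-of-office reply, and the summary memo.
That leaves the agenda, the approval, the calendar invite, the kickoff note, the reply from legal, the revised draft, and the vendor quote with no forced order relative to the budget email — 7.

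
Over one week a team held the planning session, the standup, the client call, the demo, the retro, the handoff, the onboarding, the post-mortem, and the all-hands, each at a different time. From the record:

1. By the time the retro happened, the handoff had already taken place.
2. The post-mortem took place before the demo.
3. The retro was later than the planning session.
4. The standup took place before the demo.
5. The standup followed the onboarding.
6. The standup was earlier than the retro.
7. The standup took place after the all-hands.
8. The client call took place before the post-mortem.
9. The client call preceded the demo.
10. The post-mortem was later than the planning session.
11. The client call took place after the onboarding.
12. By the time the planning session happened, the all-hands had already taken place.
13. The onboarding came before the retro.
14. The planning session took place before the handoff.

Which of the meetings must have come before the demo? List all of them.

Directly stated before the demo: the client call, the post-mortem, and the standup.
The all-hands reaches the demo via the all-hands → the standup → the demo.
The onboarding reaches the demo via the onboarding → the client call → the demo.
The planning session reaches the demo via the planning session → the post-mortem → the demo.
No chain forces the retro (or any of the others) ahead of the demo.

the all-hands, the client call, the onboarding, the planning session, the post-mortem, the standup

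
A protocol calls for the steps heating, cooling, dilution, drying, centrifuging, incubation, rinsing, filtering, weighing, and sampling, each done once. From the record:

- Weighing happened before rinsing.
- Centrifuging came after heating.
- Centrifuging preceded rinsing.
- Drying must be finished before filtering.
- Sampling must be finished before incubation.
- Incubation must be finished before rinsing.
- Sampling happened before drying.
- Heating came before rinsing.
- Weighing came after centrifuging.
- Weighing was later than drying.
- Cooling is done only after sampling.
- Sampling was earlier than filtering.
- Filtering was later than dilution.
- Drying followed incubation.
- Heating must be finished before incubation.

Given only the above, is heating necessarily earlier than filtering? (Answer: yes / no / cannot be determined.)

yes

Chain the constraints: heating → incubation → drying → filtering. Each link is directly stated, so heating comes before filtering.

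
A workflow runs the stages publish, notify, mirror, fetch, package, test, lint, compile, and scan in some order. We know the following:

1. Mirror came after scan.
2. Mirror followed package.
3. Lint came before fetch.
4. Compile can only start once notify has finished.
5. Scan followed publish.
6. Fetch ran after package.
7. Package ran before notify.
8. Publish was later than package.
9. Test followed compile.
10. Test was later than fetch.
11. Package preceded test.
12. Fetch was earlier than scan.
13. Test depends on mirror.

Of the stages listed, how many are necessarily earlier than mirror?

Directly stated before mirror: package and scan.
Fetch reaches mirror via fetch → scan → mirror.
Lint reaches mirror via lint → fetch → scan → mirror.
Publish reaches mirror via publish → scan → mirror.
That's fetch, lint, package, publish, and scan — 5 in all.

5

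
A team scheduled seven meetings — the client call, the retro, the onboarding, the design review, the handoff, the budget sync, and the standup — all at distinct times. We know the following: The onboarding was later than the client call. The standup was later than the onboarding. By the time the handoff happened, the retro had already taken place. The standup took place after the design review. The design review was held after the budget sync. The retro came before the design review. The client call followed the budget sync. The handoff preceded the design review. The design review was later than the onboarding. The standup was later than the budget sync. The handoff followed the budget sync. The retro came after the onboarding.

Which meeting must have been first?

the budget sync

The budget sync has a chain of constraints placing it before every other meeting, so the budget sync must be first.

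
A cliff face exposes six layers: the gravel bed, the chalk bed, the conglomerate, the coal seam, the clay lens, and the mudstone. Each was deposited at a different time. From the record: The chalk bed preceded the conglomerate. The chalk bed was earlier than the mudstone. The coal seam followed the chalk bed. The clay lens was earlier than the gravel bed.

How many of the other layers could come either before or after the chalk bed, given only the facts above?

2

Forced after the chalk bed: the coal seam, the conglomerate, and the mudstone.
That leaves the clay lens and the gravel bed with no forced order relative to the chalk bed — 2.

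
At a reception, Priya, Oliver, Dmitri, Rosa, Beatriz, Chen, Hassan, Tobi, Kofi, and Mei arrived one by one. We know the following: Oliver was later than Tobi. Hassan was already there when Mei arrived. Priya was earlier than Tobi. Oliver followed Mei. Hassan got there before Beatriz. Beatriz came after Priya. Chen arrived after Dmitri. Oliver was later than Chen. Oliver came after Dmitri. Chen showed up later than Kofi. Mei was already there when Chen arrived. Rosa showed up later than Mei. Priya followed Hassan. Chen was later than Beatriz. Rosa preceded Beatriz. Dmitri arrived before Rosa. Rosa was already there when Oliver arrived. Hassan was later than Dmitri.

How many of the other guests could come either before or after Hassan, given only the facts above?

1

Forced before Hassan: Dmitri; forced after Hassan: Beatriz, Chen, Mei, Oliver, Priya, Rosa, and Tobi.
That leaves Kofi with no forced order relative to Hassan — 1.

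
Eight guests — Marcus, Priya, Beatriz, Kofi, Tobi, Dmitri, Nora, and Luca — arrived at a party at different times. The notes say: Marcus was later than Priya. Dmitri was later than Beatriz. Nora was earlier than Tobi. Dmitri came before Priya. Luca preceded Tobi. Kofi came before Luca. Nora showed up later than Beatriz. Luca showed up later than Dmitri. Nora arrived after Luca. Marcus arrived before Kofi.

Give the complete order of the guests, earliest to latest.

Beatriz, Dmitri, Priya, Marcus, Kofi, Luca, Nora, Tobi

The constraints fix every adjacent pair, so only one ordering works:
Beatriz → Dmitri → Priya → Marcus → Kofi → Luca → Nora → Tobi.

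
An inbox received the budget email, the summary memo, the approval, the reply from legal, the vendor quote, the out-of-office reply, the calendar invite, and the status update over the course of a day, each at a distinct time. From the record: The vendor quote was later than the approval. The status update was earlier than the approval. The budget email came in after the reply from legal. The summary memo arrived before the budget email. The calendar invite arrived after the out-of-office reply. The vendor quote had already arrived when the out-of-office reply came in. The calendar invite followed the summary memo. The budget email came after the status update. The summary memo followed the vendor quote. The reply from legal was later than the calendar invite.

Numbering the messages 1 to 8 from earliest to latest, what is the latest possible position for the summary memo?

5

The summary memo must come before the budget email, the calendar invite, and the reply from legal — 3 messages forced after it.
Everything else can be placed before the summary memo in some valid order, so the summary memo can sit as late as position 8 − 3 = 5.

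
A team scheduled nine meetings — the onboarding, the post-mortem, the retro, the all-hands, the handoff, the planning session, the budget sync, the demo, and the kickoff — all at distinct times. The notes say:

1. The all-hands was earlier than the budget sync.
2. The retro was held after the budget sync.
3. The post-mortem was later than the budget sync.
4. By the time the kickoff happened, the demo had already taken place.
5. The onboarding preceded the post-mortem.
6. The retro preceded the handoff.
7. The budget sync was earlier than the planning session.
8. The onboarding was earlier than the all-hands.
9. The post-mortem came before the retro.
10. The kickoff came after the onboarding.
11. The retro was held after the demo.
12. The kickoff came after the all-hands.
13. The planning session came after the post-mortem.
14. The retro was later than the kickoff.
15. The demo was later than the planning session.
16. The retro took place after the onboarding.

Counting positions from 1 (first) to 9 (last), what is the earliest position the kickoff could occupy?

7

The all-hands, the budget sync, the demo, the onboarding, the planning session, and the post-mortem must all come before the kickoff — 6 forced predecessors.
Nothing else is forced ahead of the kickoff, so its earliest slot is position 6 + 1 = 7.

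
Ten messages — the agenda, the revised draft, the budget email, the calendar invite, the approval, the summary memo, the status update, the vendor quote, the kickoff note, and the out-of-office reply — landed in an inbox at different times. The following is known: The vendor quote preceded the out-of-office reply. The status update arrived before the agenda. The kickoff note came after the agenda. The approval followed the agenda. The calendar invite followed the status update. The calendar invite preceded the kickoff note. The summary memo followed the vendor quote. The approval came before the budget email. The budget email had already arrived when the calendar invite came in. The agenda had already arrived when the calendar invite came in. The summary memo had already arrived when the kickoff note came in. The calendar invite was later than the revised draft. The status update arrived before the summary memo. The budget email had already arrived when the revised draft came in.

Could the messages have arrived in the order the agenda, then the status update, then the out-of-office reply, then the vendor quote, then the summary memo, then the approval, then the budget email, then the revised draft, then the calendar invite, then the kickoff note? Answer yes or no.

The constraints require the status update before the agenda, but in the proposed sequence the agenda appears ahead of the status update. That one violation is enough.

no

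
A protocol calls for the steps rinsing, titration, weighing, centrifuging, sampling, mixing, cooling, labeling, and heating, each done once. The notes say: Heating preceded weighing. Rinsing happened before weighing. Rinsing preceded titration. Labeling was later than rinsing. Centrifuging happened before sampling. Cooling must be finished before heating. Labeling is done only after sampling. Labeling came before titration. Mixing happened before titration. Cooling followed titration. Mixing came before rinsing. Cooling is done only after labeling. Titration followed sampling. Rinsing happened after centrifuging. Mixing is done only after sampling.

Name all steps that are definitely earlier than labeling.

centrifuging, mixing, rinsing, sampling

Directly stated before labeling: rinsing and sampling.
Centrifuging reaches labeling via centrifuging → rinsing → labeling.
Mixing reaches labeling via mixing → rinsing → labeling.
No chain forces cooling (or any of the others) ahead of labeling.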